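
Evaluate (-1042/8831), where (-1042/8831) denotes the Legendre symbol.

-1

Reduce the numerator: -1042 ≡ 7789 (mod 8831), so (-1042/8831) = (7789/8831).
7789 ≡ 1 (mod 4), so quadratic reciprocity gives (7789/8831) = (8831/7789). Reduce: 8831 ≡ 1042 (mod 7789). Now have (1042/7789).
Factor out 2: 1042 = 2·521. Since 7789 ≡ 5 (mod 8), (2/7789) = -1. Now have -(521/7789).
521 ≡ 1 (mod 4), so quadratic reciprocity gives (521/7789) = (7789/521). Reduce: 7789 ≡ 495 (mod 521). Now have -(495/521).
521 ≡ 1 (mod 4), so quadratic reciprocity gives (495/521) = (521/495). Reduce: 521 ≡ 26 (mod 495). Now have -(26/495).
Factor out 2: 26 = 2·13. Since 495 ≡ 7 (mod 8), (2/495) = +1. Now have -(13/495).
13 ≡ 1 (mod 4), so quadratic reciprocity gives (13/495) = (495/13). Reduce: 495 ≡ 1 (mod 13). Now have -(1/13).
(1/13) = 1. Collecting the sign factors: -1.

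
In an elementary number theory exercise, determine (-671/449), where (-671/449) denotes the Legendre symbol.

1

(-671/449)
  = (671/449)    [449 ≡ 1 mod 4 ⇒ (-1/449) = +1]
  = (222/449)    [671 ≡ 222 mod 449]
  = (111/449)    [449 ≡ 1 mod 8 ⇒ (2/449) = +1]
  = (449/111)    [QR: 449 ≡ 1 mod 4, sign kept]
  = (5/111)    [449 ≡ 5 mod 111]
  = (111/5)    [QR: 5 ≡ 1 mod 4, sign kept]
  = (1/5)    [111 ≡ 1 mod 5]
  = 1    [(1/5) = 1]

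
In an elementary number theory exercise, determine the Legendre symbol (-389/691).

-1

Pull out -1: (-389/691) = (-1/691)·(389/691). Since 691 ≡ 3 (mod 4), (-1/691) = -1. Now have -(389/691).
389 ≡ 1 (mod 4), so quadratic reciprocity gives (389/691) = (691/389). Reduce: 691 ≡ 302 (mod 389). Now have -(302/389).
Factor out 2: 302 = 2·151. Since 389 ≡ 5 (mod 8), (2/389) = -1. Now have (151/389).
389 ≡ 1 (mod 4), so quadratic reciprocity gives (151/389) = (389/151). Reduce: 389 ≡ 87 (mod 151). Now have (87/151).
Both 87 ≡ 3 and 151 ≡ 3 (mod 4), so reciprocity gives (87/151) = -(151/87). Reduce: 151 ≡ 64 (mod 87). Now have -(64/87).
Factor out 2: 64 = 2^6. Since 87 ≡ 7 (mod 8), (2/87) = +1, and (2/87)^6 = +1. Now have -(1/87).
(1/87) = 1. Collecting the sign factors: -1.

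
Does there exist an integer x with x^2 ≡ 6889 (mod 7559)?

(6889/7559)
  = (7559/6889)    [QR: 6889 ≡ 1 mod 4, sign kept]
  = (670/6889)    [7559 ≡ 670 mod 6889]
  = (335/6889)    [6889 ≡ 1 mod 8 ⇒ (2/6889) = +1]
  = (6889/335)    [QR: 6889 ≡ 1 mod 4, sign kept]
  = (189/335)    [6889 ≡ 189 mod 335]
  = (335/189)    [QR: 189 ≡ 1 mod 4, sign kept]
  = (146/189)    [335 ≡ 146 mod 189]
  = -(73/189)    [189 ≡ 5 mod 8 ⇒ (2/189) = -1]
  = -(189/73)    [QR: 73 ≡ 1 mod 4, sign kept]
  = -(43/73)    [189 ≡ 43 mod 73]
  = -(73/43)    [QR: 73 ≡ 1 mod 4, sign kept]
  = -(30/43)    [73 ≡ 30 mod 43]
  = (15/43)    [43 ≡ 3 mod 8 ⇒ (2/43) = -1]
  = -(43/15)    [QR: both ≡ 3 mod 4, sign flips]
  = -(13/15)    [43 ≡ 13 mod 15]
  = -(15/13)    [QR: 13 ≡ 1 mod 4, sign kept]
  = -(2/13)    [15 ≡ 2 mod 13]
  = (1/13)    [13 ≡ 5 mod 8 ⇒ (2/13) = -1]
  = 1    [(1/13) = 1]
(6889/7559) = 1, and 7559 is prime, so 6889 is a quadratic residue mod 7559.

yes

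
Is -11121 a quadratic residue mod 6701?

yes

Pull out -1: (-11121/6701) = (-1/6701)·(11121/6701). Since 6701 ≡ 1 (mod 4), (-1/6701) = +1. Now have (11121/6701).
Reduce the numerator: 11121 ≡ 4420 (mod 6701), so (11121/6701) = (4420/6701).
Factor out 2: 4420 = 2^2·1105. Since 6701 ≡ 5 (mod 8), (2/6701) = -1, and (2/6701)^2 = +1. Now have (1105/6701).
1105 ≡ 1 (mod 4), so quadratic reciprocity gives (1105/6701) = (6701/1105). Reduce: 6701 ≡ 71 (mod 1105). Now have (71/1105).
1105 ≡ 1 (mod 4), so quadratic reciprocity gives (71/1105) = (1105/71). Reduce: 1105 ≡ 40 (mod 71). Now have (40/71).
Factor out 2: 40 = 2^3·5. Since 71 ≡ 7 (mod 8), (2/71) = +1, and (2/71)^3 = +1. Now have (5/71).
5 ≡ 1 (mod 4), so quadratic reciprocity gives (5/71) = (71/5). Reduce: 71 ≡ 1 (mod 5). Now have (1/5).
(1/5) = 1. Collecting the sign factors: 1.
The Legendre symbol is 1, so x^2 ≡ -11121 (mod 6701) has solution.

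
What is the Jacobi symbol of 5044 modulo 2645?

1

Reduce the numerator: 5044 ≡ 2399 (mod 2645), so (5044 / 2645) = (2399 / 2645).
2645 ≡ 1 (mod 4), so quadratic reciprocity gives (2399 / 2645) = (2645 / 2399). Reduce: 2645 ≡ 246 (mod 2399). Now have (246 / 2399).
Factor out 2: 246 = 2·123. Since 2399 ≡ 7 (mod 8), (2 / 2399) = +1. Now have (123 / 2399).
Both 123 ≡ 3 and 2399 ≡ 3 (mod 4), so reciprocity gives (123 / 2399) = -(2399 / 123). Reduce: 2399 ≡ 62 (mod 123). Now have -(62 / 123).
Factor out 2: 62 = 2·31. Since 123 ≡ 3 (mod 8), (2 / 123) = -1. Now have (31 / 123).
Both 31 ≡ 3 and 123 ≡ 3 (mod 4), so reciprocity gives (31 / 123) = -(123 / 31). Reduce: 123 ≡ 30 (mod 31). Now have -(30 / 31).
Factor out 2: 30 = 2·15. Since 31 ≡ 7 (mod 8), (2 / 31) = +1. Now have -(15 / 31).
Both 15 ≡ 3 and 31 ≡ 3 (mod 4), so reciprocity gives (15 / 31) = -(31 / 15). Reduce: 31 ≡ 1 (mod 15). Now have (1 / 15).
(1 / 15) = 1. Collecting the sign factors: 1.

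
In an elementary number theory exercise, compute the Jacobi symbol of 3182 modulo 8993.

-1

Factor out 2: 3182 = 2·1591. Since 8993 ≡ 1 (mod 8), (2|8993) = +1. Now have (1591|8993).
8993 ≡ 1 (mod 4), so quadratic reciprocity gives (1591|8993) = (8993|1591). Reduce: 8993 ≡ 1038 (mod 1591). Now have (1038|1591).
Factor out 2: 1038 = 2·519. Since 1591 ≡ 7 (mod 8), (2|1591) = +1. Now have (519|1591).
Both 519 ≡ 3 and 1591 ≡ 3 (mod 4), so reciprocity gives (519|1591) = -(1591|519). Reduce: 1591 ≡ 34 (mod 519). Now have -(34|519).
Factor out 2: 34 = 2·17. Since 519 ≡ 7 (mod 8), (2|519) = +1. Now have -(17|519).
17 ≡ 1 (mod 4), so quadratic reciprocity gives (17|519) = (519|17). Reduce: 519 ≡ 9 (mod 17). Now have -(9|17).
9 ≡ 1 (mod 4), so quadratic reciprocity gives (9|17) = (17|9). Reduce: 17 ≡ 8 (mod 9). Now have -(8|9).
Factor out 2: 8 = 2^3. Since 9 ≡ 1 (mod 8), (2|9) = +1, and (2|9)^3 = +1. Now have -(1|9).
(1|9) = 1. Collecting the sign factors: -1.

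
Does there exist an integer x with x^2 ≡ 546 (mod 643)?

no

Factor out 2: 546 = 2·273. Since 643 ≡ 3 (mod 8), (2/643) = -1. Now have -(273/643).
273 ≡ 1 (mod 4), so quadratic reciprocity gives (273/643) = (643/273). Reduce: 643 ≡ 97 (mod 273). Now have -(97/273).
97 ≡ 1 (mod 4), so quadratic reciprocity gives (97/273) = (273/97). Reduce: 273 ≡ 79 (mod 97). Now have -(79/97).
97 ≡ 1 (mod 4), so quadratic reciprocity gives (79/97) = (97/79). Reduce: 97 ≡ 18 (mod 79). Now have -(18/79).
Factor out 2: 18 = 2·9. Since 79 ≡ 7 (mod 8), (2/79) = +1. Now have -(9/79).
9 ≡ 1 (mod 4), so quadratic reciprocity gives (9/79) = (79/9). Reduce: 79 ≡ 7 (mod 9). Now have -(7/9).
9 ≡ 1 (mod 4), so quadratic reciprocity gives (7/9) = (9/7). Reduce: 9 ≡ 2 (mod 7). Now have -(2/7).
Factor out 2: 2 = 2. Since 7 ≡ 7 (mod 8), (2/7) = +1. Now have -(1/7).
(1/7) = 1. Collecting the sign factors: -1.
The Legendre symbol is -1, so x^2 ≡ 546 (mod 643) has no solution.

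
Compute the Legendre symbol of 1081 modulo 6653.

-1

(1081 / 6653)
  = (6653 / 1081)    [QR: 1081 ≡ 1 mod 4, sign kept]
  = (167 / 1081)    [6653 ≡ 167 mod 1081]
  = (1081 / 167)    [QR: 1081 ≡ 1 mod 4, sign kept]
  = (79 / 167)    [1081 ≡ 79 mod 167]
  = -(167 / 79)    [QR: both ≡ 3 mod 4, sign flips]
  = -(9 / 79)    [167 ≡ 9 mod 79]
  = -(79 / 9)    [QR: 9 ≡ 1 mod 4, sign kept]
  = -(7 / 9)    [79 ≡ 7 mod 9]
  = -(9 / 7)    [QR: 9 ≡ 1 mod 4, sign kept]
  = -(2 / 7)    [9 ≡ 2 mod 7]
  = -(1 / 7)    [7 ≡ 7 mod 8 ⇒ (2 / 7) = +1]
  = -1    [(1 / 7) = 1]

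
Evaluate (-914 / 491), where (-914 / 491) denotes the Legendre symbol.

1

Reduce the numerator: -914 ≡ 68 (mod 491), so (-914 / 491) = (68 / 491).
Factor out 2: 68 = 2^2·17. Since 491 ≡ 3 (mod 8), (2 / 491) = -1, and (2 / 491)^2 = +1. Now have (17 / 491).
17 ≡ 1 (mod 4), so quadratic reciprocity gives (17 / 491) = (491 / 17). Reduce: 491 ≡ 15 (mod 17). Now have (15 / 17).
17 ≡ 1 (mod 4), so quadratic reciprocity gives (15 / 17) = (17 / 15). Reduce: 17 ≡ 2 (mod 15). Now have (2 / 15).
Factor out 2: 2 = 2. Since 15 ≡ 7 (mod 8), (2 / 15) = +1. Now have (1 / 15).
(1 / 15) = 1. Collecting the sign factors: 1.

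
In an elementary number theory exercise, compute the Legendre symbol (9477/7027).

-1

Reduce the numerator: 9477 ≡ 2450 (mod 7027), so (9477/7027) = (2450/7027).
Factor out 2: 2450 = 2·1225. Since 7027 ≡ 3 (mod 8), (2/7027) = -1. Now have -(1225/7027).
1225 ≡ 1 (mod 4), so quadratic reciprocity gives (1225/7027) = (7027/1225). Reduce: 7027 ≡ 902 (mod 1225). Now have -(902/1225).
Factor out 2: 902 = 2·451. Since 1225 ≡ 1 (mod 8), (2/1225) = +1. Now have -(451/1225).
1225 ≡ 1 (mod 4), so quadratic reciprocity gives (451/1225) = (1225/451). Reduce: 1225 ≡ 323 (mod 451). Now have -(323/451).
Both 323 ≡ 3 and 451 ≡ 3 (mod 4), so reciprocity gives (323/451) = -(451/323). Reduce: 451 ≡ 128 (mod 323). Now have (128/323).
Factor out 2: 128 = 2^7. Since 323 ≡ 3 (mod 8), (2/323) = -1, and (2/323)^7 = -1. Now have -(1/323).
(1/323) = 1. Collecting the sign factors: -1.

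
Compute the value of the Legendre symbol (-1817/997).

1

(-1817/997)
  = (1817/997)    [997 ≡ 1 mod 4 ⇒ (-1/997) = +1]
  = (820/997)    [1817 ≡ 820 mod 997]
  = (205/997)    [997 ≡ 5 mod 8 ⇒ (2/997)^2 = +1]
  = (997/205)    [QR: 205 ≡ 1 mod 4, sign kept]
  = (177/205)    [997 ≡ 177 mod 205]
  = (205/177)    [QR: 177 ≡ 1 mod 4, sign kept]
  = (28/177)    [205 ≡ 28 mod 177]
  = (7/177)    [177 ≡ 1 mod 8 ⇒ (2/177)^2 = +1]
  = (177/7)    [QR: 177 ≡ 1 mod 4, sign kept]
  = (2/7)    [177 ≡ 2 mod 7]
  = (1/7)    [7 ≡ 7 mod 8 ⇒ (2/7) = +1]
  = 1    [(1/7) = 1]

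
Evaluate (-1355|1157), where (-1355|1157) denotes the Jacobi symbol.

Pull out -1: (-1355|1157) = (-1|1157)·(1355|1157). Since 1157 ≡ 1 (mod 4), (-1|1157) = +1. Now have (1355|1157).
Reduce the numerator: 1355 ≡ 198 (mod 1157), so (1355|1157) = (198|1157).
Factor out 2: 198 = 2·99. Since 1157 ≡ 5 (mod 8), (2|1157) = -1. Now have -(99|1157).
1157 ≡ 1 (mod 4), so quadratic reciprocity gives (99|1157) = (1157|99). Reduce: 1157 ≡ 68 (mod 99). Now have -(68|99).
Factor out 2: 68 = 2^2·17. Since 99 ≡ 3 (mod 8), (2|99) = -1, and (2|99)^2 = +1. Now have -(17|99).
17 ≡ 1 (mod 4), so quadratic reciprocity gives (17|99) = (99|17). Reduce: 99 ≡ 14 (mod 17). Now have -(14|17).
Factor out 2: 14 = 2·7. Since 17 ≡ 1 (mod 8), (2|17) = +1. Now have -(7|17).
17 ≡ 1 (mod 4), so quadratic reciprocity gives (7|17) = (17|7). Reduce: 17 ≡ 3 (mod 7). Now have -(3|7).
Both 3 ≡ 3 and 7 ≡ 3 (mod 4), so reciprocity gives (3|7) = -(7|3). Reduce: 7 ≡ 1 (mod 3). Now have (1|3).
(1|3) = 1. Collecting the sign factors: 1.

1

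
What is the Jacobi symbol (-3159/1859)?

0

Reduce the numerator: -3159 ≡ 559 (mod 1859), so (-3159/1859) = (559/1859).
Both 559 ≡ 3 and 1859 ≡ 3 (mod 4), so reciprocity gives (559/1859) = -(1859/559). Reduce: 1859 ≡ 182 (mod 559). Now have -(182/559).
Factor out 2: 182 = 2·91. Since 559 ≡ 7 (mod 8), (2/559) = +1. Now have -(91/559).
Both 91 ≡ 3 and 559 ≡ 3 (mod 4), so reciprocity gives (91/559) = -(559/91). Reduce: 559 ≡ 13 (mod 91). Now have (13/91).
13 ≡ 1 (mod 4), so quadratic reciprocity gives (13/91) = (91/13). Reduce: 91 ≡ 0 (mod 13). Now have (0/13).
The numerator is now 0 with denominator 13 > 1: the symbol is 0.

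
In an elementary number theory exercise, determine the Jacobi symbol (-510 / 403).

-1

(-510 / 403)
  = -(510 / 403)    [403 ≡ 3 mod 4 ⇒ (-1 / 403) = -1]
  = -(107 / 403)    [510 ≡ 107 mod 403]
  = (403 / 107)    [QR: both ≡ 3 mod 4, sign flips]
  = (82 / 107)    [403 ≡ 82 mod 107]
  = -(41 / 107)    [107 ≡ 3 mod 8 ⇒ (2 / 107) = -1]
  = -(107 / 41)    [QR: 41 ≡ 1 mod 4, sign kept]
  = -(25 / 41)    [107 ≡ 25 mod 41]
  = -(41 / 25)    [QR: 25 ≡ 1 mod 4, sign kept]
  = -(16 / 25)    [41 ≡ 16 mod 25]
  = -(1 / 25)    [25 ≡ 1 mod 8 ⇒ (2 / 25)^4 = +1]
  = -1    [(1 / 25) = 1]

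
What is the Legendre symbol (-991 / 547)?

Reduce the numerator: -991 ≡ 103 (mod 547), so (-991 / 547) = (103 / 547).
Both 103 ≡ 3 and 547 ≡ 3 (mod 4), so reciprocity gives (103 / 547) = -(547 / 103). Reduce: 547 ≡ 32 (mod 103). Now have -(32 / 103).
Factor out 2: 32 = 2^5. Since 103 ≡ 7 (mod 8), (2 / 103) = +1, and (2 / 103)^5 = +1. Now have -(1 / 103).
(1 / 103) = 1. Collecting the sign factors: -1.

-1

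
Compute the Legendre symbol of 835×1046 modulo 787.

-1

By multiplicativity, (835·1046/787) = (835/787)·(1046/787).
First factor (835/787):
(835/787)
  = (48/787)    [835 ≡ 48 mod 787]
  = (3/787)    [787 ≡ 3 mod 8 ⇒ (2/787)^4 = +1]
  = -(787/3)    [QR: both ≡ 3 mod 4, sign flips]
  = -(1/3)    [787 ≡ 1 mod 3]
  = -1    [(1/3) = 1]
Second factor (1046/787):
(1046/787)
  = (259/787)    [1046 ≡ 259 mod 787]
  = -(787/259)    [QR: both ≡ 3 mod 4, sign flips]
  = -(10/259)    [787 ≡ 10 mod 259]
  = (5/259)    [259 ≡ 3 mod 8 ⇒ (2/259) = -1]
  = (259/5)    [QR: 5 ≡ 1 mod 4, sign kept]
  = (4/5)    [259 ≡ 4 mod 5]
  = (1/5)    [5 ≡ 5 mod 8 ⇒ (2/5)^2 = +1]
  = 1    [(1/5) = 1]
Product: (-1)·(1) = -1.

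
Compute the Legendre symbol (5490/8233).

(5490/8233)
  = (2745/8233)    [8233 ≡ 1 mod 8 ⇒ (2/8233) = +1]
  = (8233/2745)    [QR: 2745 ≡ 1 mod 4, sign kept]
  = (2743/2745)    [8233 ≡ 2743 mod 2745]
  = (2745/2743)    [QR: 2745 ≡ 1 mod 4, sign kept]
  = (2/2743)    [2745 ≡ 2 mod 2743]
  = (1/2743)    [2743 ≡ 7 mod 8 ⇒ (2/2743) = +1]
  = 1    [(1/2743) = 1]

1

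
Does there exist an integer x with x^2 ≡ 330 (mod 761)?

(330/761)
  = (165/761)    [761 ≡ 1 mod 8 ⇒ (2/761) = +1]
  = (761/165)    [QR: 165 ≡ 1 mod 4, sign kept]
  = (101/165)    [761 ≡ 101 mod 165]
  = (165/101)    [QR: 101 ≡ 1 mod 4, sign kept]
  = (64/101)    [165 ≡ 64 mod 101]
  = (1/101)    [101 ≡ 5 mod 8 ⇒ (2/101)^6 = +1]
  = 1    [(1/101) = 1]
The Legendre symbol is 1, so x^2 ≡ 330 (mod 761) has solution.

yes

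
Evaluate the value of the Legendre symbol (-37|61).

Reduce the numerator: -37 ≡ 24 (mod 61), so (-37|61) = (24|61).
Factor out 2: 24 = 2^3·3. Since 61 ≡ 5 (mod 8), (2|61) = -1, and (2|61)^3 = -1. Now have -(3|61).
61 ≡ 1 (mod 4), so quadratic reciprocity gives (3|61) = (61|3). Reduce: 61 ≡ 1 (mod 3). Now have -(1|3).
(1|3) = 1. Collecting the sign factors: -1.

-1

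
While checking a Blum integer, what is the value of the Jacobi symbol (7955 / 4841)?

-1

Reduce the numerator: 7955 ≡ 3114 (mod 4841), so (7955 / 4841) = (3114 / 4841).
Factor out 2: 3114 = 2·1557. Since 4841 ≡ 1 (mod 8), (2 / 4841) = +1. Now have (1557 / 4841).
1557 ≡ 1 (mod 4), so quadratic reciprocity gives (1557 / 4841) = (4841 / 1557). Reduce: 4841 ≡ 170 (mod 1557). Now have (170 / 1557).
Factor out 2: 170 = 2·85. Since 1557 ≡ 5 (mod 8), (2 / 1557) = -1. Now have -(85 / 1557).
85 ≡ 1 (mod 4), so quadratic reciprocity gives (85 / 1557) = (1557 / 85). Reduce: 1557 ≡ 27 (mod 85). Now have -(27 / 85).
85 ≡ 1 (mod 4), so quadratic reciprocity gives (27 / 85) = (85 / 27). Reduce: 85 ≡ 4 (mod 27). Now have -(4 / 27).
Factor out 2: 4 = 2^2. Since 27 ≡ 3 (mod 8), (2 / 27) = -1, and (2 / 27)^2 = +1. Now have -(1 / 27).
(1 / 27) = 1. Collecting the sign factors: -1.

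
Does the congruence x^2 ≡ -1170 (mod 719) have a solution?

Reduce the numerator: -1170 ≡ 268 (mod 719), so (-1170/719) = (268/719).
Factor out 2: 268 = 2^2·67. Since 719 ≡ 7 (mod 8), (2/719) = +1, and (2/719)^2 = +1. Now have (67/719).
Both 67 ≡ 3 and 719 ≡ 3 (mod 4), so reciprocity gives (67/719) = -(719/67). Reduce: 719 ≡ 49 (mod 67). Now have -(49/67).
49 ≡ 1 (mod 4), so quadratic reciprocity gives (49/67) = (67/49). Reduce: 67 ≡ 18 (mod 49). Now have -(18/49).
Factor out 2: 18 = 2·9. Since 49 ≡ 1 (mod 8), (2/49) = +1. Now have -(9/49).
9 ≡ 1 (mod 4), so quadratic reciprocity gives (9/49) = (49/9). Reduce: 49 ≡ 4 (mod 9). Now have -(4/9).
Factor out 2: 4 = 2^2. Since 9 ≡ 1 (mod 8), (2/9) = +1, and (2/9)^2 = +1. Now have -(1/9).
(1/9) = 1. Collecting the sign factors: -1.
(-1170/719) = -1, and 719 is prime, so -1170 is not a quadratic residue mod 719.

no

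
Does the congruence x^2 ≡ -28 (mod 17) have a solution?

Reduce the numerator: -28 ≡ 6 (mod 17), so (-28/17) = (6/17).
Factor out 2: 6 = 2·3. Since 17 ≡ 1 (mod 8), (2/17) = +1. Now have (3/17).
17 ≡ 1 (mod 4), so quadratic reciprocity gives (3/17) = (17/3). Reduce: 17 ≡ 2 (mod 3). Now have (2/3).
Factor out 2: 2 = 2. Since 3 ≡ 3 (mod 8), (2/3) = -1. Now have -(1/3).
(1/3) = 1. Collecting the sign factors: -1.
The Legendre symbol is -1, so x^2 ≡ -28 (mod 17) has no solution.

no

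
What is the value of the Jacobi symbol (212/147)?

-1

(212/147)
  = (65/147)    [212 ≡ 65 mod 147]
  = (147/65)    [QR: 65 ≡ 1 mod 4, sign kept]
  = (17/65)    [147 ≡ 17 mod 65]
  = (65/17)    [QR: 17 ≡ 1 mod 4, sign kept]
  = (14/17)    [65 ≡ 14 mod 17]
  = (7/17)    [17 ≡ 1 mod 8 ⇒ (2/17) = +1]
  = (17/7)    [QR: 17 ≡ 1 mod 4, sign kept]
  = (3/7)    [17 ≡ 3 mod 7]
  = -(7/3)    [QR: both ≡ 3 mod 4, sign flips]
  = -(1/3)    [7 ≡ 1 mod 3]
  = -1    [(1/3) = 1]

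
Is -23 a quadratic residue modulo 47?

(-23/47)
  = -(23/47)    [47 ≡ 3 mod 4 ⇒ (-1/47) = -1]
  = (47/23)    [QR: both ≡ 3 mod 4, sign flips]
  = (1/23)    [47 ≡ 1 mod 23]
  = 1    [(1/23) = 1]
The Legendre symbol is 1, so x^2 ≡ -23 (mod 47) has solution.

yes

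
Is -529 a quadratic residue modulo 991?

no

(-529/991)
  = (462/991)    [-529 ≡ 462 mod 991]
  = (231/991)    [991 ≡ 7 mod 8 ⇒ (2/991) = +1]
  = -(991/231)    [QR: both ≡ 3 mod 4, sign flips]
  = -(67/231)    [991 ≡ 67 mod 231]
  = (231/67)    [QR: both ≡ 3 mod 4, sign flips]
  = (30/67)    [231 ≡ 30 mod 67]
  = -(15/67)    [67 ≡ 3 mod 8 ⇒ (2/67) = -1]
  = (67/15)    [QR: both ≡ 3 mod 4, sign flips]
  = (7/15)    [67 ≡ 7 mod 15]
  = -(15/7)    [QR: both ≡ 3 mod 4, sign flips]
  = -(1/7)    [15 ≡ 1 mod 7]
  = -1    [(1/7) = 1]
The Legendre symbol is -1, so x^2 ≡ -529 (mod 991) has no solution.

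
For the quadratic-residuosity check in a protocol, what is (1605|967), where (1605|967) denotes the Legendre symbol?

-1

(1605|967)
  = (638|967)    [1605 ≡ 638 mod 967]
  = (319|967)    [967 ≡ 7 mod 8 ⇒ (2|967) = +1]
  = -(967|319)    [QR: both ≡ 3 mod 4, sign flips]
  = -(10|319)    [967 ≡ 10 mod 319]
  = -(5|319)    [319 ≡ 7 mod 8 ⇒ (2|319) = +1]
  = -(319|5)    [QR: 5 ≡ 1 mod 4, sign kept]
  = -(4|5)    [319 ≡ 4 mod 5]
  = -(1|5)    [5 ≡ 5 mod 8 ⇒ (2|5)^2 = +1]
  = -1    [(1|5) = 1]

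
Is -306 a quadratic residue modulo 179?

(-306/179)
  = (52/179)    [-306 ≡ 52 mod 179]
  = (13/179)    [179 ≡ 3 mod 8 ⇒ (2/179)^2 = +1]
  = (179/13)    [QR: 13 ≡ 1 mod 4, sign kept]
  = (10/13)    [179 ≡ 10 mod 13]
  = -(5/13)    [13 ≡ 5 mod 8 ⇒ (2/13) = -1]
  = -(13/5)    [QR: 5 ≡ 1 mod 4, sign kept]
  = -(3/5)    [13 ≡ 3 mod 5]
  = -(5/3)    [QR: 5 ≡ 1 mod 4, sign kept]
  = -(2/3)    [5 ≡ 2 mod 3]
  = (1/3)    [3 ≡ 3 mod 8 ⇒ (2/3) = -1]
  = 1    [(1/3) = 1]
(-306/179) = 1, and 179 is prime, so -306 is a quadratic residue mod 179.

yes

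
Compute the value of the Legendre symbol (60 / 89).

-1

(60 / 89)
  = (15 / 89)    [89 ≡ 1 mod 8 ⇒ (2 / 89)^2 = +1]
  = (89 / 15)    [QR: 89 ≡ 1 mod 4, sign kept]
  = (14 / 15)    [89 ≡ 14 mod 15]
  = (7 / 15)    [15 ≡ 7 mod 8 ⇒ (2 / 15) = +1]
  = -(15 / 7)    [QR: both ≡ 3 mod 4, sign flips]
  = -(1 / 7)    [15 ≡ 1 mod 7]
  = -1    [(1 / 7) = 1]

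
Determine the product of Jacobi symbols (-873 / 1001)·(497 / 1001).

By multiplicativity, (-873·497 / 1001) = (-873 / 1001)·(497 / 1001).
First factor (-873 / 1001):
Reduce the numerator: -873 ≡ 128 (mod 1001), so (-873 / 1001) = (128 / 1001).
Factor out 2: 128 = 2^7. Since 1001 ≡ 1 (mod 8), (2 / 1001) = +1, and (2 / 1001)^7 = +1. Now have (1 / 1001).
(1 / 1001) = 1. Collecting the sign factors: 1.
Second factor (497 / 1001):
497 ≡ 1 (mod 4), so quadratic reciprocity gives (497 / 1001) = (1001 / 497). Reduce: 1001 ≡ 7 (mod 497). Now have (7 / 497).
497 ≡ 1 (mod 4), so quadratic reciprocity gives (7 / 497) = (497 / 7). Reduce: 497 ≡ 0 (mod 7). Now have (0 / 7).
The numerator is now 0 with denominator 7 > 1: the symbol is 0.
Product: (1)·(0) = 0.

0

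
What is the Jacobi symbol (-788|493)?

(-788|493)
  = (788|493)    [493 ≡ 1 mod 4 ⇒ (-1|493) = +1]
  = (295|493)    [788 ≡ 295 mod 493]
  = (493|295)    [QR: 493 ≡ 1 mod 4, sign kept]
  = (198|295)    [493 ≡ 198 mod 295]
  = (99|295)    [295 ≡ 7 mod 8 ⇒ (2|295) = +1]
  = -(295|99)    [QR: both ≡ 3 mod 4, sign flips]
  = -(97|99)    [295 ≡ 97 mod 99]
  = -(99|97)    [QR: 97 ≡ 1 mod 4, sign kept]
  = -(2|97)    [99 ≡ 2 mod 97]
  = -(1|97)    [97 ≡ 1 mod 8 ⇒ (2|97) = +1]
  = -1    [(1|97) = 1]

-1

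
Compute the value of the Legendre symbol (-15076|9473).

-1

Reduce the numerator: -15076 ≡ 3870 (mod 9473), so (-15076|9473) = (3870|9473).
Factor out 2: 3870 = 2·1935. Since 9473 ≡ 1 (mod 8), (2|9473) = +1. Now have (1935|9473).
9473 ≡ 1 (mod 4), so quadratic reciprocity gives (1935|9473) = (9473|1935). Reduce: 9473 ≡ 1733 (mod 1935). Now have (1733|1935).
1733 ≡ 1 (mod 4), so quadratic reciprocity gives (1733|1935) = (1935|1733). Reduce: 1935 ≡ 202 (mod 1733). Now have (202|1733).
Factor out 2: 202 = 2·101. Since 1733 ≡ 5 (mod 8), (2|1733) = -1. Now have -(101|1733).
101 ≡ 1 (mod 4), so quadratic reciprocity gives (101|1733) = (1733|101). Reduce: 1733 ≡ 16 (mod 101). Now have -(16|101).
Factor out 2: 16 = 2^4. Since 101 ≡ 5 (mod 8), (2|101) = -1, and (2|101)^4 = +1. Now have -(1|101).
(1|101) = 1. Collecting the sign factors: -1.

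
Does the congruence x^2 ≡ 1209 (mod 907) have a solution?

yes

(1209/907)
  = (302/907)    [1209 ≡ 302 mod 907]
  = -(151/907)    [907 ≡ 3 mod 8 ⇒ (2/907) = -1]
  = (907/151)    [QR: both ≡ 3 mod 4, sign flips]
  = (1/151)    [907 ≡ 1 mod 151]
  = 1    [(1/151) = 1]
(1209/907) = 1, and 907 is prime, so 1209 is a quadratic residue mod 907.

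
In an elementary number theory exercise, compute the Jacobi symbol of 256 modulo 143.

(256/143)
  = (113/143)    [256 ≡ 113 mod 143]
  = (143/113)    [QR: 113 ≡ 1 mod 4, sign kept]
  = (30/113)    [143 ≡ 30 mod 113]
  = (15/113)    [113 ≡ 1 mod 8 ⇒ (2/113) = +1]
  = (113/15)    [QR: 113 ≡ 1 mod 4, sign kept]
  = (8/15)    [113 ≡ 8 mod 15]
  = (1/15)    [15 ≡ 7 mod 8 ⇒ (2/15)^3 = +1]
  = 1    [(1/15) = 1]

1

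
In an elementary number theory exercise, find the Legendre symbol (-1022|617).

Pull out -1: (-1022|617) = (-1|617)·(1022|617). Since 617 ≡ 1 (mod 4), (-1|617) = +1. Now have (1022|617).
Reduce the numerator: 1022 ≡ 405 (mod 617), so (1022|617) = (405|617).
405 ≡ 1 (mod 4), so quadratic reciprocity gives (405|617) = (617|405). Reduce: 617 ≡ 212 (mod 405). Now have (212|405).
Factor out 2: 212 = 2^2·53. Since 405 ≡ 5 (mod 8), (2|405) = -1, and (2|405)^2 = +1. Now have (53|405).
53 ≡ 1 (mod 4), so quadratic reciprocity gives (53|405) = (405|53). Reduce: 405 ≡ 34 (mod 53). Now have (34|53).
Factor out 2: 34 = 2·17. Since 53 ≡ 5 (mod 8), (2|53) = -1. Now have -(17|53).
17 ≡ 1 (mod 4), so quadratic reciprocity gives (17|53) = (53|17). Reduce: 53 ≡ 2 (mod 17). Now have -(2|17).
Factor out 2: 2 = 2. Since 17 ≡ 1 (mod 8), (2|17) = +1. Now have -(1|17).
(1|17) = 1. Collecting the sign factors: -1.

-1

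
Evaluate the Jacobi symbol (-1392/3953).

Reduce the numerator: -1392 ≡ 2561 (mod 3953), so (-1392/3953) = (2561/3953).
2561 ≡ 1 (mod 4), so quadratic reciprocity gives (2561/3953) = (3953/2561). Reduce: 3953 ≡ 1392 (mod 2561). Now have (1392/2561).
Factor out 2: 1392 = 2^4·87. Since 2561 ≡ 1 (mod 8), (2/2561) = +1, and (2/2561)^4 = +1. Now have (87/2561).
2561 ≡ 1 (mod 4), so quadratic reciprocity gives (87/2561) = (2561/87). Reduce: 2561 ≡ 38 (mod 87). Now have (38/87).
Factor out 2: 38 = 2·19. Since 87 ≡ 7 (mod 8), (2/87) = +1. Now have (19/87).
Both 19 ≡ 3 and 87 ≡ 3 (mod 4), so reciprocity gives (19/87) = -(87/19). Reduce: 87 ≡ 11 (mod 19). Now have -(11/19).
Both 11 ≡ 3 and 19 ≡ 3 (mod 4), so reciprocity gives (11/19) = -(19/11). Reduce: 19 ≡ 8 (mod 11). Now have (8/11).
Factor out 2: 8 = 2^3. Since 11 ≡ 3 (mod 8), (2/11) = -1, and (2/11)^3 = -1. Now have -(1/11).
(1/11) = 1. Collecting the sign factors: -1.

-1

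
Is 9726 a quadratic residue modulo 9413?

(9726/9413)
  = (313/9413)    [9726 ≡ 313 mod 9413]
  = (9413/313)    [QR: 313 ≡ 1 mod 4, sign kept]
  = (23/313)    [9413 ≡ 23 mod 313]
  = (313/23)    [QR: 313 ≡ 1 mod 4, sign kept]
  = (14/23)    [313 ≡ 14 mod 23]
  = (7/23)    [23 ≡ 7 mod 8 ⇒ (2/23) = +1]
  = -(23/7)    [QR: both ≡ 3 mod 4, sign flips]
  = -(2/7)    [23 ≡ 2 mod 7]
  = -(1/7)    [7 ≡ 7 mod 8 ⇒ (2/7) = +1]
  = -1    [(1/7) = 1]
The Legendre symbol is -1, so x^2 ≡ 9726 (mod 9413) has no solution.

no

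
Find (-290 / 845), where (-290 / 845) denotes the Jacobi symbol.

Reduce the numerator: -290 ≡ 555 (mod 845), so (-290 / 845) = (555 / 845).
845 ≡ 1 (mod 4), so quadratic reciprocity gives (555 / 845) = (845 / 555). Reduce: 845 ≡ 290 (mod 555). Now have (290 / 555).
Factor out 2: 290 = 2·145. Since 555 ≡ 3 (mod 8), (2 / 555) = -1. Now have -(145 / 555).
145 ≡ 1 (mod 4), so quadratic reciprocity gives (145 / 555) = (555 / 145). Reduce: 555 ≡ 120 (mod 145). Now have -(120 / 145).
Factor out 2: 120 = 2^3·15. Since 145 ≡ 1 (mod 8), (2 / 145) = +1, and (2 / 145)^3 = +1. Now have -(15 / 145).
145 ≡ 1 (mod 4), so quadratic reciprocity gives (15 / 145) = (145 / 15). Reduce: 145 ≡ 10 (mod 15). Now have -(10 / 15).
Factor out 2: 10 = 2·5. Since 15 ≡ 7 (mod 8), (2 / 15) = +1. Now have -(5 / 15).
5 ≡ 1 (mod 4), so quadratic reciprocity gives (5 / 15) = (15 / 5). Reduce: 15 ≡ 0 (mod 5). Now have -(0 / 5).
The numerator is now 0 with denominator 5 > 1: the symbol is 0.

0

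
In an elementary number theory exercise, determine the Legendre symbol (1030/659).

(1030/659)
  = (371/659)    [1030 ≡ 371 mod 659]
  = -(659/371)    [QR: both ≡ 3 mod 4, sign flips]
  = -(288/371)    [659 ≡ 288 mod 371]
  = (9/371)    [371 ≡ 3 mod 8 ⇒ (2/371)^5 = -1]
  = (371/9)    [QR: 9 ≡ 1 mod 4, sign kept]
  = (2/9)    [371 ≡ 2 mod 9]
  = (1/9)    [9 ≡ 1 mod 8 ⇒ (2/9) = +1]
  = 1    [(1/9) = 1]

1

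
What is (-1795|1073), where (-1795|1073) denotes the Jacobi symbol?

1

(-1795|1073)
  = (1795|1073)    [1073 ≡ 1 mod 4 ⇒ (-1|1073) = +1]
  = (722|1073)    [1795 ≡ 722 mod 1073]
  = (361|1073)    [1073 ≡ 1 mod 8 ⇒ (2|1073) = +1]
  = (1073|361)    [QR: 361 ≡ 1 mod 4, sign kept]
  = (351|361)    [1073 ≡ 351 mod 361]
  = (361|351)    [QR: 361 ≡ 1 mod 4, sign kept]
  = (10|351)    [361 ≡ 10 mod 351]
  = (5|351)    [351 ≡ 7 mod 8 ⇒ (2|351) = +1]
  = (351|5)    [QR: 5 ≡ 1 mod 4, sign kept]
  = (1|5)    [351 ≡ 1 mod 5]
  = 1    [(1|5) = 1]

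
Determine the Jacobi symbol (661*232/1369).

1

By multiplicativity, (661·232/1369) = (661/1369)·(232/1369).
First factor (661/1369):
661 ≡ 1 (mod 4), so quadratic reciprocity gives (661/1369) = (1369/661). Reduce: 1369 ≡ 47 (mod 661). Now have (47/661).
661 ≡ 1 (mod 4), so quadratic reciprocity gives (47/661) = (661/47). Reduce: 661 ≡ 3 (mod 47). Now have (3/47).
Both 3 ≡ 3 and 47 ≡ 3 (mod 4), so reciprocity gives (3/47) = -(47/3). Reduce: 47 ≡ 2 (mod 3). Now have -(2/3).
Factor out 2: 2 = 2. Since 3 ≡ 3 (mod 8), (2/3) = -1. Now have (1/3).
(1/3) = 1. Collecting the sign factors: 1.
Second factor (232/1369):
Factor out 2: 232 = 2^3·29. Since 1369 ≡ 1 (mod 8), (2/1369) = +1, and (2/1369)^3 = +1. Now have (29/1369).
29 ≡ 1 (mod 4), so quadratic reciprocity gives (29/1369) = (1369/29). Reduce: 1369 ≡ 6 (mod 29). Now have (6/29).
Factor out 2: 6 = 2·3. Since 29 ≡ 5 (mod 8), (2/29) = -1. Now have -(3/29).
29 ≡ 1 (mod 4), so quadratic reciprocity gives (3/29) = (29/3). Reduce: 29 ≡ 2 (mod 3). Now have -(2/3).
Factor out 2: 2 = 2. Since 3 ≡ 3 (mod 8), (2/3) = -1. Now have (1/3).
(1/3) = 1. Collecting the sign factors: 1.
Product: (1)·(1) = 1.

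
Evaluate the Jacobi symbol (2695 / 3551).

-1

Both 2695 ≡ 3 and 3551 ≡ 3 (mod 4), so reciprocity gives (2695 / 3551) = -(3551 / 2695). Reduce: 3551 ≡ 856 (mod 2695). Now have -(856 / 2695).
Factor out 2: 856 = 2^3·107. Since 2695 ≡ 7 (mod 8), (2 / 2695) = +1, and (2 / 2695)^3 = +1. Now have -(107 / 2695).
Both 107 ≡ 3 and 2695 ≡ 3 (mod 4), so reciprocity gives (107 / 2695) = -(2695 / 107). Reduce: 2695 ≡ 20 (mod 107). Now have (20 / 107).
Factor out 2: 20 = 2^2·5. Since 107 ≡ 3 (mod 8), (2 / 107) = -1, and (2 / 107)^2 = +1. Now have (5 / 107).
5 ≡ 1 (mod 4), so quadratic reciprocity gives (5 / 107) = (107 / 5). Reduce: 107 ≡ 2 (mod 5). Now have (2 / 5).
Factor out 2: 2 = 2. Since 5 ≡ 5 (mod 8), (2 / 5) = -1. Now have -(1 / 5).
(1 / 5) = 1. Collecting the sign factors: -1.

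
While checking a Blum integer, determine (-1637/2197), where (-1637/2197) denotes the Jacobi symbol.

(-1637/2197)
  = (1637/2197)    [2197 ≡ 1 mod 4 ⇒ (-1/2197) = +1]
  = (2197/1637)    [QR: 1637 ≡ 1 mod 4, sign kept]
  = (560/1637)    [2197 ≡ 560 mod 1637]
  = (35/1637)    [1637 ≡ 5 mod 8 ⇒ (2/1637)^4 = +1]
  = (1637/35)    [QR: 1637 ≡ 1 mod 4, sign kept]
  = (27/35)    [1637 ≡ 27 mod 35]
  = -(35/27)    [QR: both ≡ 3 mod 4, sign flips]
  = -(8/27)    [35 ≡ 8 mod 27]
  = (1/27)    [27 ≡ 3 mod 8 ⇒ (2/27)^3 = -1]
  = 1    [(1/27) = 1]

1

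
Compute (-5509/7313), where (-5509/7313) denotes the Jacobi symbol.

Reduce the numerator: -5509 ≡ 1804 (mod 7313), so (-5509/7313) = (1804/7313).
Factor out 2: 1804 = 2^2·451. Since 7313 ≡ 1 (mod 8), (2/7313) = +1, and (2/7313)^2 = +1. Now have (451/7313).
7313 ≡ 1 (mod 4), so quadratic reciprocity gives (451/7313) = (7313/451). Reduce: 7313 ≡ 97 (mod 451). Now have (97/451).
97 ≡ 1 (mod 4), so quadratic reciprocity gives (97/451) = (451/97). Reduce: 451 ≡ 63 (mod 97). Now have (63/97).
97 ≡ 1 (mod 4), so quadratic reciprocity gives (63/97) = (97/63). Reduce: 97 ≡ 34 (mod 63). Now have (34/63).
Factor out 2: 34 = 2·17. Since 63 ≡ 7 (mod 8), (2/63) = +1. Now have (17/63).
17 ≡ 1 (mod 4), so quadratic reciprocity gives (17/63) = (63/17). Reduce: 63 ≡ 12 (mod 17). Now have (12/17).
Factor out 2: 12 = 2^2·3. Since 17 ≡ 1 (mod 8), (2/17) = +1, and (2/17)^2 = +1. Now have (3/17).
17 ≡ 1 (mod 4), so quadratic reciprocity gives (3/17) = (17/3). Reduce: 17 ≡ 2 (mod 3). Now have (2/3).
Factor out 2: 2 = 2. Since 3 ≡ 3 (mod 8), (2/3) = -1. Now have -(1/3).
(1/3) = 1. Collecting the sign factors: -1.

-1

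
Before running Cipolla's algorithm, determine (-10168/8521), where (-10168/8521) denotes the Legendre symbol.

1

(-10168/8521)
  = (6874/8521)    [-10168 ≡ 6874 mod 8521]
  = (3437/8521)    [8521 ≡ 1 mod 8 ⇒ (2/8521) = +1]
  = (8521/3437)    [QR: 3437 ≡ 1 mod 4, sign kept]
  = (1647/3437)    [8521 ≡ 1647 mod 3437]
  = (3437/1647)    [QR: 3437 ≡ 1 mod 4, sign kept]
  = (143/1647)    [3437 ≡ 143 mod 1647]
  = -(1647/143)    [QR: both ≡ 3 mod 4, sign flips]
  = -(74/143)    [1647 ≡ 74 mod 143]
  = -(37/143)    [143 ≡ 7 mod 8 ⇒ (2/143) = +1]
  = -(143/37)    [QR: 37 ≡ 1 mod 4, sign kept]
  = -(32/37)    [143 ≡ 32 mod 37]
  = (1/37)    [37 ≡ 5 mod 8 ⇒ (2/37)^5 = -1]
  = 1    [(1/37) = 1]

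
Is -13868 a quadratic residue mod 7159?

Reduce the numerator: -13868 ≡ 450 (mod 7159), so (-13868/7159) = (450/7159).
Factor out 2: 450 = 2·225. Since 7159 ≡ 7 (mod 8), (2/7159) = +1. Now have (225/7159).
225 ≡ 1 (mod 4), so quadratic reciprocity gives (225/7159) = (7159/225). Reduce: 7159 ≡ 184 (mod 225). Now have (184/225).
Factor out 2: 184 = 2^3·23. Since 225 ≡ 1 (mod 8), (2/225) = +1, and (2/225)^3 = +1. Now have (23/225).
225 ≡ 1 (mod 4), so quadratic reciprocity gives (23/225) = (225/23). Reduce: 225 ≡ 18 (mod 23). Now have (18/23).
Factor out 2: 18 = 2·9. Since 23 ≡ 7 (mod 8), (2/23) = +1. Now have (9/23).
9 ≡ 1 (mod 4), so quadratic reciprocity gives (9/23) = (23/9). Reduce: 23 ≡ 5 (mod 9). Now have (5/9).
5 ≡ 1 (mod 4), so quadratic reciprocity gives (5/9) = (9/5). Reduce: 9 ≡ 4 (mod 5). Now have (4/5).
Factor out 2: 4 = 2^2. Since 5 ≡ 5 (mod 8), (2/5) = -1, and (2/5)^2 = +1. Now have (1/5).
(1/5) = 1. Collecting the sign factors: 1.
(-13868/7159) = 1, and 7159 is prime, so -13868 is a quadratic residue mod 7159.

yes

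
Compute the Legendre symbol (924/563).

Reduce the numerator: 924 ≡ 361 (mod 563), so (924/563) = (361/563).
361 ≡ 1 (mod 4), so quadratic reciprocity gives (361/563) = (563/361). Reduce: 563 ≡ 202 (mod 361). Now have (202/361).
Factor out 2: 202 = 2·101. Since 361 ≡ 1 (mod 8), (2/361) = +1. Now have (101/361).
101 ≡ 1 (mod 4), so quadratic reciprocity gives (101/361) = (361/101). Reduce: 361 ≡ 58 (mod 101). Now have (58/101).
Factor out 2: 58 = 2·29. Since 101 ≡ 5 (mod 8), (2/101) = -1. Now have -(29/101).
29 ≡ 1 (mod 4), so quadratic reciprocity gives (29/101) = (101/29). Reduce: 101 ≡ 14 (mod 29). Now have -(14/29).
Factor out 2: 14 = 2·7. Since 29 ≡ 5 (mod 8), (2/29) = -1. Now have (7/29).
29 ≡ 1 (mod 4), so quadratic reciprocity gives (7/29) = (29/7). Reduce: 29 ≡ 1 (mod 7). Now have (1/7).
(1/7) = 1. Collecting the sign factors: 1.

1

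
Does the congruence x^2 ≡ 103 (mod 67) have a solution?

Reduce the numerator: 103 ≡ 36 (mod 67), so (103/67) = (36/67).
Factor out 2: 36 = 2^2·9. Since 67 ≡ 3 (mod 8), (2/67) = -1, and (2/67)^2 = +1. Now have (9/67).
9 ≡ 1 (mod 4), so quadratic reciprocity gives (9/67) = (67/9). Reduce: 67 ≡ 4 (mod 9). Now have (4/9).
Factor out 2: 4 = 2^2. Since 9 ≡ 1 (mod 8), (2/9) = +1, and (2/9)^2 = +1. Now have (1/9).
(1/9) = 1. Collecting the sign factors: 1.
(103/67) = 1, and 67 is prime, so 103 is a quadratic residue mod 67.

yes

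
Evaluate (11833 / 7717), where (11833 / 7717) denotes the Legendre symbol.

Reduce the numerator: 11833 ≡ 4116 (mod 7717), so (11833 / 7717) = (4116 / 7717).
Factor out 2: 4116 = 2^2·1029. Since 7717 ≡ 5 (mod 8), (2 / 7717) = -1, and (2 / 7717)^2 = +1. Now have (1029 / 7717).
1029 ≡ 1 (mod 4), so quadratic reciprocity gives (1029 / 7717) = (7717 / 1029). Reduce: 7717 ≡ 514 (mod 1029). Now have (514 / 1029).
Factor out 2: 514 = 2·257. Since 1029 ≡ 5 (mod 8), (2 / 1029) = -1. Now have -(257 / 1029).
257 ≡ 1 (mod 4), so quadratic reciprocity gives (257 / 1029) = (1029 / 257). Reduce: 1029 ≡ 1 (mod 257). Now have -(1 / 257).
(1 / 257) = 1. Collecting the sign factors: -1.

-1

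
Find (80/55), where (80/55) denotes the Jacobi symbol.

0

(80/55)
  = (25/55)    [80 ≡ 25 mod 55]
  = (55/25)    [QR: 25 ≡ 1 mod 4, sign kept]
  = (5/25)    [55 ≡ 5 mod 25]
  = (25/5)    [QR: 5 ≡ 1 mod 4, sign kept]
  = (0/5)    [25 ≡ 0 mod 5]
  = 0    [numerator 0, gcd > 1]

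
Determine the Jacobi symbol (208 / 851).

Factor out 2: 208 = 2^4·13. Since 851 ≡ 3 (mod 8), (2 / 851) = -1, and (2 / 851)^4 = +1. Now have (13 / 851).
13 ≡ 1 (mod 4), so quadratic reciprocity gives (13 / 851) = (851 / 13). Reduce: 851 ≡ 6 (mod 13). Now have (6 / 13).
Factor out 2: 6 = 2·3. Since 13 ≡ 5 (mod 8), (2 / 13) = -1. Now have -(3 / 13).
13 ≡ 1 (mod 4), so quadratic reciprocity gives (3 / 13) = (13 / 3). Reduce: 13 ≡ 1 (mod 3). Now have -(1 / 3).
(1 / 3) = 1. Collecting the sign factors: -1.

-1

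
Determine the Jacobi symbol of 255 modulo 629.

629 ≡ 1 (mod 4), so quadratic reciprocity gives (255/629) = (629/255). Reduce: 629 ≡ 119 (mod 255). Now have (119/255).
Both 119 ≡ 3 and 255 ≡ 3 (mod 4), so reciprocity gives (119/255) = -(255/119). Reduce: 255 ≡ 17 (mod 119). Now have -(17/119).
17 ≡ 1 (mod 4), so quadratic reciprocity gives (17/119) = (119/17). Reduce: 119 ≡ 0 (mod 17). Now have -(0/17).
The numerator is now 0 with denominator 17 > 1: the symbol is 0.

0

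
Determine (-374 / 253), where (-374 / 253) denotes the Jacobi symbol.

Reduce the numerator: -374 ≡ 132 (mod 253), so (-374 / 253) = (132 / 253).
Factor out 2: 132 = 2^2·33. Since 253 ≡ 5 (mod 8), (2 / 253) = -1, and (2 / 253)^2 = +1. Now have (33 / 253).
33 ≡ 1 (mod 4), so quadratic reciprocity gives (33 / 253) = (253 / 33). Reduce: 253 ≡ 22 (mod 33). Now have (22 / 33).
Factor out 2: 22 = 2·11. Since 33 ≡ 1 (mod 8), (2 / 33) = +1. Now have (11 / 33).
33 ≡ 1 (mod 4), so quadratic reciprocity gives (11 / 33) = (33 / 11). Reduce: 33 ≡ 0 (mod 11). Now have (0 / 11).
The numerator is now 0 with denominator 11 > 1: the symbol is 0.

0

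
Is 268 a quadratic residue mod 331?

Factor out 2: 268 = 2^2·67. Since 331 ≡ 3 (mod 8), (2|331) = -1, and (2|331)^2 = +1. Now have (67|331).
Both 67 ≡ 3 and 331 ≡ 3 (mod 4), so reciprocity gives (67|331) = -(331|67). Reduce: 331 ≡ 63 (mod 67). Now have -(63|67).
Both 63 ≡ 3 and 67 ≡ 3 (mod 4), so reciprocity gives (63|67) = -(67|63). Reduce: 67 ≡ 4 (mod 63). Now have (4|63).
Factor out 2: 4 = 2^2. Since 63 ≡ 7 (mod 8), (2|63) = +1, and (2|63)^2 = +1. Now have (1|63).
(1|63) = 1. Collecting the sign factors: 1.
(268|331) = 1, and 331 is prime, so 268 is a quadratic residue mod 331.

yes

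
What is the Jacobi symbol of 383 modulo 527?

Both 383 ≡ 3 and 527 ≡ 3 (mod 4), so reciprocity gives (383/527) = -(527/383). Reduce: 527 ≡ 144 (mod 383). Now have -(144/383).
Factor out 2: 144 = 2^4·9. Since 383 ≡ 7 (mod 8), (2/383) = +1, and (2/383)^4 = +1. Now have -(9/383).
9 ≡ 1 (mod 4), so quadratic reciprocity gives (9/383) = (383/9). Reduce: 383 ≡ 5 (mod 9). Now have -(5/9).
5 ≡ 1 (mod 4), so quadratic reciprocity gives (5/9) = (9/5). Reduce: 9 ≡ 4 (mod 5). Now have -(4/5).
Factor out 2: 4 = 2^2. Since 5 ≡ 5 (mod 8), (2/5) = -1, and (2/5)^2 = +1. Now have -(1/5).
(1/5) = 1. Collecting the sign factors: -1.

-1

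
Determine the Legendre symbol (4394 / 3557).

1

(4394 / 3557)
  = (837 / 3557)    [4394 ≡ 837 mod 3557]
  = (3557 / 837)    [QR: 837 ≡ 1 mod 4, sign kept]
  = (209 / 837)    [3557 ≡ 209 mod 837]
  = (837 / 209)    [QR: 209 ≡ 1 mod 4, sign kept]
  = (1 / 209)    [837 ≡ 1 mod 209]
  = 1    [(1 / 209) = 1]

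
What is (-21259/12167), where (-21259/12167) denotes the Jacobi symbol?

(-21259/12167)
  = -(21259/12167)    [12167 ≡ 3 mod 4 ⇒ (-1/12167) = -1]
  = -(9092/12167)    [21259 ≡ 9092 mod 12167]
  = -(2273/12167)    [12167 ≡ 7 mod 8 ⇒ (2/12167)^2 = +1]
  = -(12167/2273)    [QR: 2273 ≡ 1 mod 4, sign kept]
  = -(802/2273)    [12167 ≡ 802 mod 2273]
  = -(401/2273)    [2273 ≡ 1 mod 8 ⇒ (2/2273) = +1]
  = -(2273/401)    [QR: 401 ≡ 1 mod 4, sign kept]
  = -(268/401)    [2273 ≡ 268 mod 401]
  = -(67/401)    [401 ≡ 1 mod 8 ⇒ (2/401)^2 = +1]
  = -(401/67)    [QR: 401 ≡ 1 mod 4, sign kept]
  = -(66/67)    [401 ≡ 66 mod 67]
  = (33/67)    [67 ≡ 3 mod 8 ⇒ (2/67) = -1]
  = (67/33)    [QR: 33 ≡ 1 mod 4, sign kept]
  = (1/33)    [67 ≡ 1 mod 33]
  = 1    [(1/33) = 1]

1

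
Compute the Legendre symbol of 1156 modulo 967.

1

(1156/967)
  = (189/967)    [1156 ≡ 189 mod 967]
  = (967/189)    [QR: 189 ≡ 1 mod 4, sign kept]
  = (22/189)    [967 ≡ 22 mod 189]
  = -(11/189)    [189 ≡ 5 mod 8 ⇒ (2/189) = -1]
  = -(189/11)    [QR: 189 ≡ 1 mod 4, sign kept]
  = -(2/11)    [189 ≡ 2 mod 11]
  = (1/11)    [11 ≡ 3 mod 8 ⇒ (2/11) = -1]
  = 1    [(1/11) = 1]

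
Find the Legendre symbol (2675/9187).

-1

(2675/9187)
  = -(9187/2675)    [QR: both ≡ 3 mod 4, sign flips]
  = -(1162/2675)    [9187 ≡ 1162 mod 2675]
  = (581/2675)    [2675 ≡ 3 mod 8 ⇒ (2/2675) = -1]
  = (2675/581)    [QR: 581 ≡ 1 mod 4, sign kept]
  = (351/581)    [2675 ≡ 351 mod 581]
  = (581/351)    [QR: 581 ≡ 1 mod 4, sign kept]
  = (230/351)    [581 ≡ 230 mod 351]
  = (115/351)    [351 ≡ 7 mod 8 ⇒ (2/351) = +1]
  = -(351/115)    [QR: both ≡ 3 mod 4, sign flips]
  = -(6/115)    [351 ≡ 6 mod 115]
  = (3/115)    [115 ≡ 3 mod 8 ⇒ (2/115) = -1]
  = -(115/3)    [QR: both ≡ 3 mod 4, sign flips]
  = -(1/3)    [115 ≡ 1 mod 3]
  = -1    [(1/3) = 1]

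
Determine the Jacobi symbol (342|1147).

Factor out 2: 342 = 2·171. Since 1147 ≡ 3 (mod 8), (2|1147) = -1. Now have -(171|1147).
Both 171 ≡ 3 and 1147 ≡ 3 (mod 4), so reciprocity gives (171|1147) = -(1147|171). Reduce: 1147 ≡ 121 (mod 171). Now have (121|171).
121 ≡ 1 (mod 4), so quadratic reciprocity gives (121|171) = (171|121). Reduce: 171 ≡ 50 (mod 121). Now have (50|121).
Factor out 2: 50 = 2·25. Since 121 ≡ 1 (mod 8), (2|121) = +1. Now have (25|121).
25 ≡ 1 (mod 4), so quadratic reciprocity gives (25|121) = (121|25). Reduce: 121 ≡ 21 (mod 25). Now have (21|25).
21 ≡ 1 (mod 4), so quadratic reciprocity gives (21|25) = (25|21). Reduce: 25 ≡ 4 (mod 21). Now have (4|21).
Factor out 2: 4 = 2^2. Since 21 ≡ 5 (mod 8), (2|21) = -1, and (2|21)^2 = +1. Now have (1|21).
(1|21) = 1. Collecting the sign factors: 1.

1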